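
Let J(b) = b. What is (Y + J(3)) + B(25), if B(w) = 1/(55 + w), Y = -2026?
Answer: -161839/80 ≈ -2023.0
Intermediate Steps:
(Y + J(3)) + B(25) = (-2026 + 3) + 1/(55 + 25) = -2023 + 1/80 = -161839/80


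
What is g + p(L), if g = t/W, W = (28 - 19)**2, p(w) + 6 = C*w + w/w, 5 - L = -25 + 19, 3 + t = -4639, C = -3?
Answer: -7720/81 ≈ -95.309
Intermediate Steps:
t = -4642 (t = -3 - 4639 = -4642)
L = 11 (L = 5 - (-25 + 19) = 5 - 1*(-6) = 5 + 6 = 11)
p(w) = -5 - 3*w (p(w) = -6 + (-3*w + w/w) = -6 + (-3*w + 1) = -6 + (1 - 3*w) = -5 - 3*w)
W = 81 (W = 9**2 = 81)
g = -4642/81 ≈ -57.309
g + p(L) = -4642/81 + (-5 - 3*11) = -4642/81 + (-5 - 33) = -4642/81 - 38 = -7720/81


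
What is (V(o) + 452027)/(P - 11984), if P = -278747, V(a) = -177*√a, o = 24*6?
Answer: -449903/290731 ≈ -1.5475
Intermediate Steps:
o = 144
(V(o) + 452027)/(P - 11984) = (-177*√144 + 452027)/(-278747 - 11984) = (-177*12 + 452027)/(-290731) = (-2124 + 452027)*(-1/290731) = 449903*(-1/290731) = -449903/290731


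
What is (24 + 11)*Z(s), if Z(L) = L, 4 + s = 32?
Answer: 980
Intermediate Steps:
s = 28 (s = -4 + 32 = 28)
(24 + 11)*Z(s) = (24 + 11)*28 = 35*28 = 980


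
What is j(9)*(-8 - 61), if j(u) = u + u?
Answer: -1242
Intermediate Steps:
j(u) = 2*u
j(9)*(-8 - 61) = (2*9)*(-8 - 61) = 18*(-69) = -1242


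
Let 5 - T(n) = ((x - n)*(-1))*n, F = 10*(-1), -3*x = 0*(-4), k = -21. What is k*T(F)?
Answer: 1995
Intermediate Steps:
x = 0 (x = -0*(-4) = -⅓*0 = 0)
F = -10
T(n) = 5 - n² (T(n) = 5 - (0 - n)*(-1)*n = 5 - -n*(-1)*n = 5 - n*n = 5 - n²)
k*T(F) = -21*(5 - 1*(-10)²) = -21*(5 - 1*100) = -21*(5 - 100) = -21*(-95) = 1995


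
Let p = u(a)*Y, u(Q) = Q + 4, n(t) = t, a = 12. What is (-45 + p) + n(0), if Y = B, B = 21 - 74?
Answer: -893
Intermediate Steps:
B = -53
u(Q) = 4 + Q
Y = -53
p = -848 (p = (4 + 12)*(-53) = 16*(-53) = -848)
(-45 + p) + n(0) = (-45 - 848) + 0 = -893 + 0 = -893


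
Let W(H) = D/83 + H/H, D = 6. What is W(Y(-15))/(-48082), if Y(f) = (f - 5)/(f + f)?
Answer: -89/3990806 ≈ -2.2301e-5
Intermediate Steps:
Y(f) = (-5 + f)/(2*f) (Y(f) = (-5 + f)/((2*f)) = (-5 + f)*(1/(2*f)) = (-5 + f)/(2*f))
W(H) = 89/83 (W(H) = 6/83 + H/H = 6*(1/83) + 1 = 6/83 + 1 = 89/83)
W(Y(-15))/(-48082) = (89/83)/(-48082) = (89/83)*(-1/48082) = -89/3990806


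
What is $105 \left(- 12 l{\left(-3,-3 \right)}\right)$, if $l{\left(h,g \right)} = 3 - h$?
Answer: $-7560$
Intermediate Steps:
$105 \left(- 12 l{\left(-3,-3 \right)}\right) = 105 \left(- 12 \left(3 - -3\right)\right) = 105 \left(- 12 \left(3 + 3\right)\right) = 105 \left(\left(-12\right) 6\right) = 105 \left(-72\right) = -7560$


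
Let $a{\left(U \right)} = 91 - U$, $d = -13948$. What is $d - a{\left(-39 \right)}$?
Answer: $-14078$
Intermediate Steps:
$d - a{\left(-39 \right)} = -13948 - \left(91 - -39\right) = -13948 - \left(91 + 39\right) = -13948 - 130 = -14078$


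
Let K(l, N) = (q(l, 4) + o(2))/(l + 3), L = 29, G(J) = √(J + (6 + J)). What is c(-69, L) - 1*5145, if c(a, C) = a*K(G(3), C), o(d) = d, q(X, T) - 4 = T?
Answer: -4455 - 460*√3 ≈ -5251.7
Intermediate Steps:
q(X, T) = 4 + T
G(J) = √(6 + 2*J)
K(l, N) = 10/(3 + l) (K(l, N) = ((4 + 4) + 2)/(l + 3) = (8 + 2)/(3 + l) = 10/(3 + l))
c(a, C) = 10*a/(3 + 2*√3) (c(a, C) = a*(10/(3 + √(6 + 2*3))) = a*(10/(3 + √(6 + 6))) = a*(10/(3 + √12)) = a*(10/(3 + 2*√3)) = 10*a/(3 + 2*√3))
c(-69, L) - 1*5145 = (-10*(-69) + (20/3)*(-69)*√3) - 1*5145 = (690 - 460*√3) - 5145 = -4455 - 460*√3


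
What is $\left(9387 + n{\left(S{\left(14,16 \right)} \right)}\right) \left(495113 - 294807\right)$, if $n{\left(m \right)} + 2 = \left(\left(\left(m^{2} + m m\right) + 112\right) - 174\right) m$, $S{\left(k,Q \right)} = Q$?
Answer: $3322075010$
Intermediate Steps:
$n{\left(m \right)} = -2 + m \left(-62 + 2 m^{2}\right)$ ($n{\left(m \right)} = -2 + \left(\left(\left(m^{2} + m m\right) + 112\right) - 174\right) m = -2 + \left(\left(\left(m^{2} + m^{2}\right) + 112\right) - 174\right) m = -2 + \left(\left(2 m^{2} + 112\right) - 174\right) m = -2 + \left(\left(112 + 2 m^{2}\right) - 174\right) m = -2 + \left(-62 + 2 m^{2}\right) m = -2 + m \left(-62 + 2 m^{2}\right)$)
$\left(9387 + n{\left(S{\left(14,16 \right)} \right)}\right) \left(495113 - 294807\right) = \left(9387 - \left(994 - 8192\right)\right) \left(495113 - 294807\right) = \left(9387 - -7198\right) 200306 = \left(9387 + 7198\right) 200306 = 16585 \cdot 200306 = 3322075010$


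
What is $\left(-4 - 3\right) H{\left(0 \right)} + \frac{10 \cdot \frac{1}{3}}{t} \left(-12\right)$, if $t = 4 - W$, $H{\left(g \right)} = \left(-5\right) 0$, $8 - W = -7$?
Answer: $\frac{40}{11} \approx 3.6364$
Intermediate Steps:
$W = 15$ ($W = 8 - -7 = 8 + 7 = 15$)
$H{\left(g \right)} = 0$
$t = -11$ ($t = 4 - 15 = -11$)
$\left(-4 - 3\right) H{\left(0 \right)} + \frac{10 \cdot \frac{1}{3}}{t} \left(-12\right) = \left(-4 - 3\right) 0 + \frac{10 \cdot \frac{1}{3}}{-11} \left(-12\right) = \left(-7\right) 0 + 10 \cdot \frac{1}{3} \left(- \frac{1}{11}\right) \left(-12\right) = 0 + \frac{10}{3} \left(- \frac{1}{11}\right) \left(-12\right) = 0 - - \frac{40}{11} = 0 + \frac{40}{11} = \frac{40}{11}$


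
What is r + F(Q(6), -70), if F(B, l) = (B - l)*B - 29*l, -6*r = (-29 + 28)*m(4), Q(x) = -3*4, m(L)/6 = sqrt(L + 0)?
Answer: 1336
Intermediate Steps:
m(L) = 6*sqrt(L) (m(L) = 6*sqrt(L + 0) = 6*sqrt(L))
Q(x) = -12
r = 2 (r = -(-29 + 28)*6*sqrt(4)/6 = -(-1)*6*2/6 = -(-1)*12/6 = -1/6*(-12) = 2)
F(B, l) = -29*l + B*(B - l) (F(B, l) = B*(B - l) - 29*l = -29*l + B*(B - l))
r + F(Q(6), -70) = 2 + ((-12)**2 - 29*(-70) - 1*(-12)*(-70)) = 2 + (144 + 2030 - 840) = 2 + 1334 = 1336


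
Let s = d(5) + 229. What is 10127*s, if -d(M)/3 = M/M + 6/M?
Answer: 11261224/5 ≈ 2.2522e+6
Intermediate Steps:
d(M) = -3 - 18/M (d(M) = -3*(M/M + 6/M) = -3*(1 + 6/M) = -3 - 18/M)
s = 1112/5 (s = (-3 - 18/5) + 229 = -33/5 + 229 = 1112/5 ≈ 222.40)
10127*s = 10127*(1112/5) = 11261224/5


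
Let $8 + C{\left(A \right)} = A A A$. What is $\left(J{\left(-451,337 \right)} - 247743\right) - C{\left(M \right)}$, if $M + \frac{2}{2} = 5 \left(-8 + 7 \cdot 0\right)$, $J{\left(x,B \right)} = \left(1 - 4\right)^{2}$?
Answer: $-178805$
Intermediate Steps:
$J{\left(x,B \right)} = 9$ ($J{\left(x,B \right)} = \left(-3\right)^{2} = 9$)
$M = -41$ ($M = -1 + 5 \left(-8 + 7 \cdot 0\right) = -1 + 5 \left(-8 + 0\right) = -1 + 5 \left(-8\right) = -1 - 40 = -41$)
$C{\left(A \right)} = -8 + A^{3}$ ($C{\left(A \right)} = -8 + A A A = -8 + A^{2} A = -8 + A^{3}$)
$\left(J{\left(-451,337 \right)} - 247743\right) - C{\left(M \right)} = \left(9 - 247743\right) - \left(-8 + \left(-41\right)^{3}\right) = \left(9 - 247743\right) - \left(-8 - 68921\right) = -247734 - -68929 = -247734 + 68929 = -178805$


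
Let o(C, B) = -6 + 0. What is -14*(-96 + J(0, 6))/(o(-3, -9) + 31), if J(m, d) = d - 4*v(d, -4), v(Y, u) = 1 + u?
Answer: 1092/25 ≈ 43.680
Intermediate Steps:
o(C, B) = -6
J(m, d) = 12 + d (J(m, d) = d - 4*(1 - 4) = d - 4*(-3) = d + 12 = 12 + d)
-14*(-96 + J(0, 6))/(o(-3, -9) + 31) = -14*(-96 + (12 + 6))/(-6 + 31) = -14*(-96 + 18)/25 = -(-1092)/25 = -14*(-78/25) = 1092/25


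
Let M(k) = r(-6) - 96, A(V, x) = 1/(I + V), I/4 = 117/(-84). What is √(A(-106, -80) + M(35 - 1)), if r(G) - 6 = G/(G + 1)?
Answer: I*√1354250095/3905 ≈ 9.4239*I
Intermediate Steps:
I = -39/7 (I = 4*(117/(-84)) = 4*(117*(-1/84)) = 4*(-39/28) = -39/7 ≈ -5.5714)
r(G) = 6 + G/(1 + G) (r(G) = 6 + G/(G + 1) = 6 + G/(1 + G))
A(V, x) = 1/(-39/7 + V)
M(k) = -444/5 (M(k) = (6 + 7*(-6))/(1 - 6) - 96 = (6 - 42)/(-5) - 96 = -⅕*(-36) - 96 = 36/5 - 96 = -444/5)
√(A(-106, -80) + M(35 - 1)) = √(7/(-39 + 7*(-106)) - 444/5) = √(7/(-39 - 742) - 444/5) = √(7/(-781) - 444/5) = √(7*(-1/781) - 444/5) = √(-7/781 - 444/5) = √(-346799/3905) = I*√1354250095/3905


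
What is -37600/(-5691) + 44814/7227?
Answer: 1773642/138481 ≈ 12.808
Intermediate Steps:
-37600/(-5691) + 44814/7227 = -37600*(-1/5691) + 44814*(1/7227) = 37600/5691 + 1358/219 = 1773642/138481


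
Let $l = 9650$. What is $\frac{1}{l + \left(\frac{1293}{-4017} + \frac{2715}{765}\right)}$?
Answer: $\frac{68289}{659209228} \approx 0.00010359$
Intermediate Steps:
$\frac{1}{l + \left(\frac{1293}{-4017} + \frac{2715}{765}\right)} = \frac{1}{9650 + \left(\frac{1293}{-4017} + \frac{2715}{765}\right)} = \frac{1}{9650 + \left(1293 \left(- \frac{1}{4017}\right) + 2715 \cdot \frac{1}{765}\right)} = \frac{1}{9650 + \left(- \frac{431}{1339} + \frac{181}{51}\right)} = \frac{1}{9650 + \frac{220378}{68289}} = \frac{1}{\frac{659209228}{68289}} = \frac{68289}{659209228}$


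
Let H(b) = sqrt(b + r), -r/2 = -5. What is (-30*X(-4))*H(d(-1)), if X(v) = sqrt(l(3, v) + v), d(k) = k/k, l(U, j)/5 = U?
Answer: -330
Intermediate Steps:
r = 10 (r = -2*(-5) = 10)
l(U, j) = 5*U
d(k) = 1
H(b) = sqrt(10 + b) (H(b) = sqrt(b + 10) = sqrt(10 + b))
X(v) = sqrt(15 + v) (X(v) = sqrt(5*3 + v) = sqrt(15 + v))
(-30*X(-4))*H(d(-1)) = (-30*sqrt(15 - 4))*sqrt(10 + 1) = (-30*sqrt(11))*sqrt(11) = -330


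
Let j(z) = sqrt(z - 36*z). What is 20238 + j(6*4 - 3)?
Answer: 20238 + 7*I*sqrt(15) ≈ 20238.0 + 27.111*I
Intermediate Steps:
j(z) = sqrt(35)*sqrt(-z) (j(z) = sqrt(-35*z) = sqrt(35)*sqrt(-z))
20238 + j(6*4 - 3) = 20238 + sqrt(35)*sqrt(-(6*4 - 3)) = 20238 + sqrt(35)*sqrt(-(24 - 3)) = 20238 + sqrt(35)*sqrt(-1*21) = 20238 + sqrt(35)*sqrt(-21) = 20238 + sqrt(35)*(I*sqrt(21)) = 20238 + 7*I*sqrt(15)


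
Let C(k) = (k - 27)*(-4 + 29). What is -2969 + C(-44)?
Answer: -4744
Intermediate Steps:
C(k) = -675 + 25*k (C(k) = (-27 + k)*25 = -675 + 25*k)
-2969 + C(-44) = -2969 + (-675 + 25*(-44)) = -2969 + (-675 - 1100) = -2969 - 1775 = -4744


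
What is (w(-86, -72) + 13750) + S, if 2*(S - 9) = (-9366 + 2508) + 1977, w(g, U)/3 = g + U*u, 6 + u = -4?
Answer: 26441/2 ≈ 13221.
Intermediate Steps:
u = -10 (u = -6 - 4 = -10)
w(g, U) = -30*U + 3*g (w(g, U) = 3*(g + U*(-10)) = 3*(g - 10*U) = -30*U + 3*g)
S = -4863/2 (S = 9 + ((-9366 + 2508) + 1977)/2 = 9 + (-6858 + 1977)/2 = 9 + (½)*(-4881) = 9 - 4881/2 = -4863/2 ≈ -2431.5)
(w(-86, -72) + 13750) + S = ((-30*(-72) + 3*(-86)) + 13750) - 4863/2 = ((2160 - 258) + 13750) - 4863/2 = (1902 + 13750) - 4863/2 = 15652 - 4863/2 = 26441/2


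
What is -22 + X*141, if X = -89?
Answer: -12571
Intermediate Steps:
-22 + X*141 = -22 - 89*141 = -22 - 12549 = -12571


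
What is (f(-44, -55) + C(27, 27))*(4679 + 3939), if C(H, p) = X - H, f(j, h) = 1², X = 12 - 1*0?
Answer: -120652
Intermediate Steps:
X = 12 (X = 12 + 0 = 12)
f(j, h) = 1
C(H, p) = 12 - H
(f(-44, -55) + C(27, 27))*(4679 + 3939) = (1 + (12 - 1*27))*(4679 + 3939) = (1 + (12 - 27))*8618 = (1 - 15)*8618 = -14*8618 = -120652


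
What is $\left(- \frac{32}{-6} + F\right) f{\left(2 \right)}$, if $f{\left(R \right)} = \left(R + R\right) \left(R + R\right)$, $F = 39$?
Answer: $\frac{2128}{3} \approx 709.33$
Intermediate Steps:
$f{\left(R \right)} = 4 R^{2}$ ($f{\left(R \right)} = 2 R 2 R = 4 R^{2}$)
$\left(- \frac{32}{-6} + F\right) f{\left(2 \right)} = \left(- \frac{32}{-6} + 39\right) 4 \cdot 2^{2} = \left(\left(-32\right) \left(- \frac{1}{6}\right) + 39\right) 4 \cdot 4 = \left(\frac{16}{3} + 39\right) 16 = \frac{133}{3} \cdot 16 = \frac{2128}{3}$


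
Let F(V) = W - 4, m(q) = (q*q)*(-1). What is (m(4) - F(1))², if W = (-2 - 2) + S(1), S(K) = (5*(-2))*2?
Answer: 144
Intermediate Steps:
S(K) = -20 (S(K) = -10*2 = -20)
m(q) = -q² (m(q) = q²*(-1) = -q²)
W = -24 (W = (-2 - 2) - 20 = -4 - 20 = -24)
F(V) = -28 (F(V) = -24 - 4 = -28)
(m(4) - F(1))² = (-1*4² - 1*(-28))² = (-1*16 + 28)² = (-16 + 28)² = 12² = 144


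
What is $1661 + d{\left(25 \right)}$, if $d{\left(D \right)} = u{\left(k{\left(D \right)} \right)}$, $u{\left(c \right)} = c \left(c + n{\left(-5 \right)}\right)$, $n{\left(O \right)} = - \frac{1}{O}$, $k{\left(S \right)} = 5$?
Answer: $1687$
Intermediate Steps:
$u{\left(c \right)} = c \left(\frac{1}{5} + c\right)$ ($u{\left(c \right)} = c \left(c - \frac{1}{-5}\right) = c \left(c - - \frac{1}{5}\right) = c \left(c + \frac{1}{5}\right) = c \left(\frac{1}{5} + c\right)$)
$d{\left(D \right)} = 26$ ($d{\left(D \right)} = 5 \left(\frac{1}{5} + 5\right) = 5 \cdot \frac{26}{5} = 26$)
$1661 + d{\left(25 \right)} = 1661 + 26 = 1687$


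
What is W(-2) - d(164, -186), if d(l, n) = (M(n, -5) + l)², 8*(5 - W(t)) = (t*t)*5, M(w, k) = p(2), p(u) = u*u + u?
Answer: -57795/2 ≈ -28898.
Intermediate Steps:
p(u) = u + u² (p(u) = u² + u = u + u²)
M(w, k) = 6 (M(w, k) = 2*(1 + 2) = 2*3 = 6)
W(t) = 5 - 5*t²/8 (W(t) = 5 - t*t*5/8 = 5 - t²*5/8 = 5 - 5*t²/8)
d(l, n) = (6 + l)²
W(-2) - d(164, -186) = (5 - 5/8*(-2)²) - (6 + 164)² = (5 - 5/8*4) - 1*170² = (5 - 5/2) - 1*28900 = 5/2 - 28900 = -57795/2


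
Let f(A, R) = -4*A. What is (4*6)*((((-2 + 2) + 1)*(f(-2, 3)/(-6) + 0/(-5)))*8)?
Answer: -256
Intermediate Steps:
(4*6)*((((-2 + 2) + 1)*(f(-2, 3)/(-6) + 0/(-5)))*8) = (4*6)*((((-2 + 2) + 1)*(-4*(-2)/(-6) + 0/(-5)))*8) = 24*(((0 + 1)*(8*(-⅙) + 0*(-⅕)))*8) = 24*((1*(-4/3 + 0))*8) = 24*((1*(-4/3))*8) = 24*(-4/3*8) = 24*(-32/3) = -256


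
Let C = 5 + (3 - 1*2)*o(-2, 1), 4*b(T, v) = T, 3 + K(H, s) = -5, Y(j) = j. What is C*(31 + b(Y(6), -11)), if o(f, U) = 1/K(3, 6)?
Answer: 2535/16 ≈ 158.44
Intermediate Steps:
K(H, s) = -8 (K(H, s) = -3 - 5 = -8)
b(T, v) = T/4
o(f, U) = -⅛ (o(f, U) = 1/(-8) = -⅛)
C = 39/8 (C = 5 + (3 - 1*2)*(-⅛) = 5 + (3 - 2)*(-⅛) = 5 + 1*(-⅛) = 5 - ⅛ = 39/8 ≈ 4.8750)
C*(31 + b(Y(6), -11)) = 39*(31 + (¼)*6)/8 = 39*(31 + 3/2)/8 = (39/8)*(65/2) = 2535/16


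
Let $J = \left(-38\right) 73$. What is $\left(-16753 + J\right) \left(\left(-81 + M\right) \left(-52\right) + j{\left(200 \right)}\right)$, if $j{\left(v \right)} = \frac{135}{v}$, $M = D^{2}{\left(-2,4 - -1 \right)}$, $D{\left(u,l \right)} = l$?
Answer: $- \frac{2275032189}{40} \approx -5.6876 \cdot 10^{7}$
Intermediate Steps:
$M = 25$ ($M = \left(4 - -1\right)^{2} = \left(4 + 1\right)^{2} = 5^{2} = 25$)
$J = -2774$
$\left(-16753 + J\right) \left(\left(-81 + M\right) \left(-52\right) + j{\left(200 \right)}\right) = \left(-16753 - 2774\right) \left(\left(-81 + 25\right) \left(-52\right) + \frac{135}{200}\right) = - 19527 \left(\left(-56\right) \left(-52\right) + 135 \cdot \frac{1}{200}\right) = - 19527 \left(2912 + \frac{27}{40}\right) = \left(-19527\right) \frac{116507}{40} = - \frac{2275032189}{40}$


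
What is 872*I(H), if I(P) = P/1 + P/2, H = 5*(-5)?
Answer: -32700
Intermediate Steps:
H = -25
I(P) = 3*P/2 (I(P) = P*1 + P*(½) = P + P/2 = 3*P/2)
872*I(H) = 872*((3/2)*(-25)) = 872*(-75/2) = -32700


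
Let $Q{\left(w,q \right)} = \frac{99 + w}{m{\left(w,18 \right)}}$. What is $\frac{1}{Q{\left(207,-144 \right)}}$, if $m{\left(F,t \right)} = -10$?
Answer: $- \frac{5}{153} \approx -0.03268$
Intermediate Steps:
$Q{\left(w,q \right)} = - \frac{99}{10} - \frac{w}{10}$ ($Q{\left(w,q \right)} = \frac{99 + w}{-10} = \left(99 + w\right) \left(- \frac{1}{10}\right) = - \frac{99}{10} - \frac{w}{10}$)
$\frac{1}{Q{\left(207,-144 \right)}} = \frac{1}{- \frac{99}{10} - \frac{207}{10}} = \frac{1}{- \frac{153}{5}} = - \frac{5}{153}$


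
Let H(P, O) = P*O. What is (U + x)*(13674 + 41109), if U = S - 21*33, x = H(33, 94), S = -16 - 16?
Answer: 130219191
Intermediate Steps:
S = -32
H(P, O) = O*P
x = 3102 (x = 94*33 = 3102)
U = -725 (U = -32 - 21*33 = -32 - 693 = -725)
(U + x)*(13674 + 41109) = (-725 + 3102)*(13674 + 41109) = 2377*54783 = 130219191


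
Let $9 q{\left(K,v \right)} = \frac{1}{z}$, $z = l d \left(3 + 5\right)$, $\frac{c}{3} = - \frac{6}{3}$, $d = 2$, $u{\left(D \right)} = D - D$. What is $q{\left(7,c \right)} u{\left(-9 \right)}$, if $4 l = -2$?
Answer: $0$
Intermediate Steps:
$l = - \frac{1}{2}$ ($l = \frac{1}{4} \left(-2\right) = - \frac{1}{2} \approx -0.5$)
$u{\left(D \right)} = 0$
$c = -6$ ($c = 3 \left(- \frac{6}{3}\right) = 3 \left(\left(-6\right) \frac{1}{3}\right) = 3 \left(-2\right) = -6$)
$z = -8$ ($z = - \frac{2 \left(3 + 5\right)}{2} = - \frac{2 \cdot 8}{2} = \left(- \frac{1}{2}\right) 16 = -8$)
$q{\left(K,v \right)} = - \frac{1}{72}$ ($q{\left(K,v \right)} = \frac{1}{9 \left(-8\right)} = \frac{1}{9} \left(- \frac{1}{8}\right) = - \frac{1}{72}$)
$q{\left(7,c \right)} u{\left(-9 \right)} = \left(- \frac{1}{72}\right) 0 = 0$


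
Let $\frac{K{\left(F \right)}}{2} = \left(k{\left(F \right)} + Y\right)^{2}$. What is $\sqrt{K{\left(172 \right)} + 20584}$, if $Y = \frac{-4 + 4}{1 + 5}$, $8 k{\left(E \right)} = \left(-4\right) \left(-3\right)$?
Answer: $\frac{\sqrt{82354}}{2} \approx 143.49$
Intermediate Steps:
$k{\left(E \right)} = \frac{3}{2}$ ($k{\left(E \right)} = \frac{\left(-4\right) \left(-3\right)}{8} = \frac{1}{8} \cdot 12 = \frac{3}{2}$)
$Y = 0$ ($Y = \frac{0}{6} = 0 \cdot \frac{1}{6} = 0$)
$K{\left(F \right)} = \frac{9}{2}$ ($K{\left(F \right)} = 2 \left(\frac{3}{2} + 0\right)^{2} = 2 \left(\frac{3}{2}\right)^{2} = 2 \cdot \frac{9}{4} = \frac{9}{2}$)
$\sqrt{K{\left(172 \right)} + 20584} = \sqrt{\frac{9}{2} + 20584} = \sqrt{\frac{41177}{2}} = \frac{\sqrt{82354}}{2}$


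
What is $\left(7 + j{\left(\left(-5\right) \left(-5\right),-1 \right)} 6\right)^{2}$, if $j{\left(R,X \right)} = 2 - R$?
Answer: $17161$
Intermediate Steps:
$\left(7 + j{\left(\left(-5\right) \left(-5\right),-1 \right)} 6\right)^{2} = \left(7 + \left(2 - \left(-5\right) \left(-5\right)\right) 6\right)^{2} = \left(7 + \left(2 - 25\right) 6\right)^{2} = \left(7 - 138\right)^{2} = \left(-131\right)^{2} = 17161$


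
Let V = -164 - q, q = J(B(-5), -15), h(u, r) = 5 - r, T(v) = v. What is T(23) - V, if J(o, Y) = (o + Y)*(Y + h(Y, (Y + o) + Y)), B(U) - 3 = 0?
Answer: -17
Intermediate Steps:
B(U) = 3 (B(U) = 3 + 0 = 3)
J(o, Y) = (Y + o)*(5 - Y - o) (J(o, Y) = (o + Y)*(Y + (5 - ((Y + o) + Y))) = (Y + o)*(Y + (5 - (o + 2*Y))) = (Y + o)*(Y + (5 + (-o - 2*Y))) = (Y + o)*(Y + (5 - o - 2*Y)) = (Y + o)*(5 - Y - o))
q = -204 (q = -1*(-15)² - 1*3² + 5*(-15) + 5*3 - 2*(-15)*3 = -1*225 - 1*9 - 75 + 15 + 90 = -225 - 9 - 75 + 15 + 90 = -204)
V = 40 (V = -164 - 1*(-204) = -164 + 204 = 40)
T(23) - V = 23 - 1*40 = 23 - 40 = -17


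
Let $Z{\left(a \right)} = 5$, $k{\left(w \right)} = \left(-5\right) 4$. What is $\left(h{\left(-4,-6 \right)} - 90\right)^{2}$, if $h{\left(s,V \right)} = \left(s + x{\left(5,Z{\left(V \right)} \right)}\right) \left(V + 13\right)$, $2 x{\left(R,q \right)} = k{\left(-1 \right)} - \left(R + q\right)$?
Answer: $49729$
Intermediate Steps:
$k{\left(w \right)} = -20$
$x{\left(R,q \right)} = -10 - \frac{R}{2} - \frac{q}{2}$ ($x{\left(R,q \right)} = \frac{-20 - \left(R + q\right)}{2} = \frac{-20 - R - q}{2} = -10 - \frac{R}{2} - \frac{q}{2}$)
$h{\left(s,V \right)} = \left(-15 + s\right) \left(13 + V\right)$ ($h{\left(s,V \right)} = \left(s - 15\right) \left(V + 13\right) = \left(s - 15\right) \left(13 + V\right) = \left(-15 + s\right) \left(13 + V\right)$)
$\left(h{\left(-4,-6 \right)} - 90\right)^{2} = \left(\left(-195 - -90 + 13 \left(-4\right) - -24\right) - 90\right)^{2} = \left(\left(-195 + 90 - 52 + 24\right) - 90\right)^{2} = \left(-133 - 90\right)^{2} = \left(-223\right)^{2} = 49729$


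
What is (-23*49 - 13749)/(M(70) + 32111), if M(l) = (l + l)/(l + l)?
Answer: -3719/8028 ≈ -0.46325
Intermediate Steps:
M(l) = 1 (M(l) = (2*l)/((2*l)) = (2*l)*(1/(2*l)) = 1)
(-23*49 - 13749)/(M(70) + 32111) = (-23*49 - 13749)/(1 + 32111) = (-1127 - 13749)/32112 = -14876*1/32112 = -3719/8028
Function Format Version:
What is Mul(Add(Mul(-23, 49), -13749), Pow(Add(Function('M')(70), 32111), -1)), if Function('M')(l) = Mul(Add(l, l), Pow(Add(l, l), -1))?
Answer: Rational(-3719, 8028) ≈ -0.46325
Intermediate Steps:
Function('M')(l) = 1 (Function('M')(l) = Mul(Mul(2, l), Pow(Mul(2, l), -1)) = Mul(Mul(2, l), Mul(Rational(1, 2), Pow(l, -1))) = 1)
Mul(Add(Mul(-23, 49), -13749), Pow(Add(Function('M')(70), 32111), -1)) = Mul(Add(Mul(-23, 49), -13749), Pow(Add(1, 32111), -1)) = Mul(Add(-1127, -13749), Pow(32112, -1)) = Mul(-14876, Rational(1, 32112)) = Rational(-3719, 8028)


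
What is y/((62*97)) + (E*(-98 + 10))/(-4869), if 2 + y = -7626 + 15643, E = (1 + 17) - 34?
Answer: 30557323/29282166 ≈ 1.0435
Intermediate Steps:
E = -16 (E = 18 - 34 = -16)
y = 8015 (y = -2 + (-7626 + 15643) = -2 + 8017 = 8015)
y/((62*97)) + (E*(-98 + 10))/(-4869) = 8015/((62*97)) - 16*(-98 + 10)/(-4869) = 8015/6014 - 16*(-88)*(-1/4869) = 8015*(1/6014) + 1408*(-1/4869) = 8015/6014 - 1408/4869 = 30557323/29282166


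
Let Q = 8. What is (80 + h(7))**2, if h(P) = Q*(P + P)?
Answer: 36864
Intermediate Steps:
h(P) = 16*P (h(P) = 8*(P + P) = 8*(2*P) = 16*P)
(80 + h(7))**2 = (80 + 16*7)**2 = (80 + 112)**2 = 192**2 = 36864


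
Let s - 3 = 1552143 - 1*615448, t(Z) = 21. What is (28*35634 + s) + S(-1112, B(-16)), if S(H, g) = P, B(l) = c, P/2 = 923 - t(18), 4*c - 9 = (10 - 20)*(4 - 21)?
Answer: 1936254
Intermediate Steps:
c = 179/4 (c = 9/4 + ((10 - 20)*(4 - 21))/4 = 9/4 + (-10*(-17))/4 = 9/4 + (¼)*170 = 9/4 + 85/2 = 179/4 ≈ 44.750)
P = 1804 (P = 2*(923 - 1*21) = 2*(923 - 21) = 2*902 = 1804)
B(l) = 179/4
S(H, g) = 1804
s = 936698 (s = 3 + (1552143 - 1*615448) = 3 + (1552143 - 615448) = 3 + 936695 = 936698)
(28*35634 + s) + S(-1112, B(-16)) = (28*35634 + 936698) + 1804 = (997752 + 936698) + 1804 = 1934450 + 1804 = 1936254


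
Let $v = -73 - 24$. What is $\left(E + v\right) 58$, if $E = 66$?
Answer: $-1798$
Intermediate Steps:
$v = -97$
$\left(E + v\right) 58 = \left(66 - 97\right) 58 = \left(-31\right) 58 = -1798$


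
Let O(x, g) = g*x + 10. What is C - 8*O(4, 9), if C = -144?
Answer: -512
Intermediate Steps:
O(x, g) = 10 + g*x
C - 8*O(4, 9) = -144 - 8*(10 + 9*4) = -144 - 8*(10 + 36) = -144 - 8*46 = -144 - 368 = -512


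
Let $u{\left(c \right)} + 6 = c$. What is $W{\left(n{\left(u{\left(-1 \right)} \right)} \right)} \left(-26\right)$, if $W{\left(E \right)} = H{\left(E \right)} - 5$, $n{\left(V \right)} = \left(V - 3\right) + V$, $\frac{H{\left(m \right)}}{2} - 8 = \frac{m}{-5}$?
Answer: $- \frac{2314}{5} \approx -462.8$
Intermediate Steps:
$u{\left(c \right)} = -6 + c$
$H{\left(m \right)} = 16 - \frac{2 m}{5}$ ($H{\left(m \right)} = 16 + 2 \frac{m}{-5} = 16 + 2 m \left(- \frac{1}{5}\right) = 16 + 2 \left(- \frac{m}{5}\right) = 16 - \frac{2 m}{5}$)
$n{\left(V \right)} = -3 + 2 V$ ($n{\left(V \right)} = \left(-3 + V\right) + V = -3 + 2 V$)
$W{\left(E \right)} = 11 - \frac{2 E}{5}$ ($W{\left(E \right)} = \left(16 - \frac{2 E}{5}\right) - 5 = 11 - \frac{2 E}{5}$)
$W{\left(n{\left(u{\left(-1 \right)} \right)} \right)} \left(-26\right) = \left(11 - \frac{2 \left(-3 + 2 \left(-6 - 1\right)\right)}{5}\right) \left(-26\right) = \left(11 - \frac{2 \left(-3 + 2 \left(-7\right)\right)}{5}\right) \left(-26\right) = \left(11 - \frac{2 \left(-3 - 14\right)}{5}\right) \left(-26\right) = \left(11 - - \frac{34}{5}\right) \left(-26\right) = \left(11 + \frac{34}{5}\right) \left(-26\right) = \frac{89}{5} \left(-26\right) = - \frac{2314}{5}$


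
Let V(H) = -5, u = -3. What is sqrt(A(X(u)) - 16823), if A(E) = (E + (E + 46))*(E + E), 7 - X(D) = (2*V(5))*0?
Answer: I*sqrt(15983) ≈ 126.42*I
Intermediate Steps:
X(D) = 7 (X(D) = 7 - 2*(-5)*0 = 7 - (-10)*0 = 7 - 1*0 = 7 + 0 = 7)
A(E) = 2*E*(46 + 2*E) (A(E) = (E + (46 + E))*(2*E) = (46 + 2*E)*(2*E) = 2*E*(46 + 2*E))
sqrt(A(X(u)) - 16823) = sqrt(4*7*(23 + 7) - 16823) = sqrt(4*7*30 - 16823) = sqrt(840 - 16823) = sqrt(-15983) = I*sqrt(15983)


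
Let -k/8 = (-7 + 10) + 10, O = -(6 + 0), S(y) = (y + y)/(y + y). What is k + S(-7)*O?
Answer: -110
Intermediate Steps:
S(y) = 1 (S(y) = (2*y)/((2*y)) = (2*y)*(1/(2*y)) = 1)
O = -6 (O = -1*6 = -6)
k = -104 (k = -8*((-7 + 10) + 10) = -8*(3 + 10) = -8*13 = -104)
k + S(-7)*O = -104 + 1*(-6) = -104 - 6 = -110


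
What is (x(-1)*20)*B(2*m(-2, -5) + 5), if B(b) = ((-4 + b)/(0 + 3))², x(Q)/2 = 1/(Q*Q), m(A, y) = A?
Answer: 40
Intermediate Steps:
x(Q) = 2/Q² (x(Q) = 2*(1/(Q*Q)) = 2/Q²)
B(b) = (-4/3 + b/3)² (B(b) = ((-4 + b)/3)² = ((-4 + b)*(⅓))² = (-4/3 + b/3)²)
(x(-1)*20)*B(2*m(-2, -5) + 5) = ((2/(-1)²)*20)*((-4 + (2*(-2) + 5))²/9) = ((2*1)*20)*((-4 + (-4 + 5))²/9) = (2*20)*((-4 + 1)²/9) = 40*((⅑)*(-3)²) = 40*((⅑)*9) = 40*1 = 40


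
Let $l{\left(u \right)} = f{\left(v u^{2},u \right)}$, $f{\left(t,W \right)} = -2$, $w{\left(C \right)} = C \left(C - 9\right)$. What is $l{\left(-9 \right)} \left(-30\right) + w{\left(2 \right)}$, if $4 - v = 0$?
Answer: $46$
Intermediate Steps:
$v = 4$ ($v = 4 - 0 = 4 + 0 = 4$)
$w{\left(C \right)} = C \left(-9 + C\right)$
$l{\left(u \right)} = -2$
$l{\left(-9 \right)} \left(-30\right) + w{\left(2 \right)} = \left(-2\right) \left(-30\right) + 2 \left(-9 + 2\right) = 60 + 2 \left(-7\right) = 60 - 14 = 46$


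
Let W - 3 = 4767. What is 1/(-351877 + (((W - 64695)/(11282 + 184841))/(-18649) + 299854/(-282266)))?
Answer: -30364331812823/10684542241137148983 ≈ -2.8419e-6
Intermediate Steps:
W = 4770 (W = 3 + 4767 = 4770)
1/(-351877 + (((W - 64695)/(11282 + 184841))/(-18649) + 299854/(-282266))) = 1/(-351877 + (((4770 - 64695)/(11282 + 184841))/(-18649) + 299854/(-282266))) = 1/(-351877 + (-59925/196123*(-1/18649) + 299854*(-1/282266))) = 1/(-351877 + (-59925*1/196123*(-1/18649) - 149927/141133)) = 1/(-351877 + (-59925/196123*(-1/18649) - 149927/141133)) = 1/(-351877 + (3525/215146931 - 149927/141133)) = 1/(-351877 - 32255836430212/30364331812823) = 1/(-10684542241137148983/30364331812823) = -30364331812823/10684542241137148983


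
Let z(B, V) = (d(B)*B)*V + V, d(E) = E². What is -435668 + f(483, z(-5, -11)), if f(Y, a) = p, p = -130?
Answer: -435798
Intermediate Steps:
z(B, V) = V + V*B³ (z(B, V) = (B²*B)*V + V = B³*V + V = V*B³ + V = V + V*B³)
f(Y, a) = -130
-435668 + f(483, z(-5, -11)) = -435668 - 130 = -435798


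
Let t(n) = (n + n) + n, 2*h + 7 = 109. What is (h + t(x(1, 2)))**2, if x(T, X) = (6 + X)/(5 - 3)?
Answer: 3969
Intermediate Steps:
h = 51 (h = -7/2 + (1/2)*109 = -7/2 + 109/2 = 51)
x(T, X) = 3 + X/2 (x(T, X) = (6 + X)/2 = (6 + X)*(1/2) = 3 + X/2)
t(n) = 3*n (t(n) = 2*n + n = 3*n)
(h + t(x(1, 2)))**2 = (51 + 3*(3 + (1/2)*2))**2 = (51 + 3*(3 + 1))**2 = (51 + 3*4)**2 = (51 + 12)**2 = 63**2 = 3969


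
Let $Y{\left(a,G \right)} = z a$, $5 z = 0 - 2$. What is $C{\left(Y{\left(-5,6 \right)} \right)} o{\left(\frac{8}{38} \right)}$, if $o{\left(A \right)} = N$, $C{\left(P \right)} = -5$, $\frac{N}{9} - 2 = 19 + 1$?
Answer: $-990$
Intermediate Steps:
$z = - \frac{2}{5}$ ($z = \frac{0 - 2}{5} = \frac{1}{5} \left(-2\right) = - \frac{2}{5} \approx -0.4$)
$Y{\left(a,G \right)} = - \frac{2 a}{5}$
$N = 198$ ($N = 18 + 9 \left(19 + 1\right) = 18 + 9 \cdot 20 = 18 + 180 = 198$)
$o{\left(A \right)} = 198$
$C{\left(Y{\left(-5,6 \right)} \right)} o{\left(\frac{8}{38} \right)} = \left(-5\right) 198 = -990$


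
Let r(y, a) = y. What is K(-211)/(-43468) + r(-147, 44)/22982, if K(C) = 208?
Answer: -2792513/249745394 ≈ -0.011181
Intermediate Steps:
K(-211)/(-43468) + r(-147, 44)/22982 = 208/(-43468) - 147/22982 = 208*(-1/43468) - 147*1/22982 = -52/10867 - 147/22982 = -2792513/249745394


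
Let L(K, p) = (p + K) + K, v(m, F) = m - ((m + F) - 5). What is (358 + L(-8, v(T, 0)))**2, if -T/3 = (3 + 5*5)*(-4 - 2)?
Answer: 120409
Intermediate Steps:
T = 504 (T = -3*(3 + 5*5)*(-4 - 2) = -3*(3 + 25)*(-6) = -84*(-6) = -3*(-168) = 504)
v(m, F) = 5 - F (v(m, F) = m - ((F + m) - 5) = m - (-5 + F + m) = m + (5 - F - m) = 5 - F)
L(K, p) = p + 2*K (L(K, p) = (K + p) + K = p + 2*K)
(358 + L(-8, v(T, 0)))**2 = (358 + ((5 - 1*0) + 2*(-8)))**2 = (358 + ((5 + 0) - 16))**2 = (358 + (5 - 16))**2 = (358 - 11)**2 = 347**2 = 120409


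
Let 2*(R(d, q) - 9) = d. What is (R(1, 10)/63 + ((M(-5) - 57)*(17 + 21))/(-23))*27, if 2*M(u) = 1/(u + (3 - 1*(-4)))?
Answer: 408234/161 ≈ 2535.6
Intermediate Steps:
M(u) = 1/(2*(7 + u)) (M(u) = 1/(2*(u + (3 - 1*(-4)))) = 1/(2*(u + (3 + 4))) = 1/(2*(u + 7)) = 1/(2*(7 + u)))
R(d, q) = 9 + d/2
(R(1, 10)/63 + ((M(-5) - 57)*(17 + 21))/(-23))*27 = ((9 + (1/2)*1)/63 + ((1/(2*(7 - 5)) - 57)*(17 + 21))/(-23))*27 = ((9 + 1/2)*(1/63) + (((1/2)/2 - 57)*38)*(-1/23))*27 = ((19/2)*(1/63) + (((1/2)*(1/2) - 57)*38)*(-1/23))*27 = (19/126 + ((1/4 - 57)*38)*(-1/23))*27 = (19/126 - 227/4*38*(-1/23))*27 = (19/126 - 4313/2*(-1/23))*27 = (19/126 + 4313/46)*27 = (136078/1449)*27 = 408234/161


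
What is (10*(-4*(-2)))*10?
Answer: 800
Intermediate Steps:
(10*(-4*(-2)))*10 = (10*8)*10 = 80*10 = 800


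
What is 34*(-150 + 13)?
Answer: -4658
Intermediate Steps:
34*(-150 + 13) = 34*(-137) = -4658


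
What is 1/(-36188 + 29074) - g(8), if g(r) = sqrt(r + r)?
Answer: -28457/7114 ≈ -4.0001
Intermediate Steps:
g(r) = sqrt(2)*sqrt(r) (g(r) = sqrt(2*r) = sqrt(2)*sqrt(r))
1/(-36188 + 29074) - g(8) = 1/(-36188 + 29074) - sqrt(2)*sqrt(8) = 1/(-7114) - sqrt(2)*2*sqrt(2) = -1/7114 - 1*4 = -1/7114 - 4 = -28457/7114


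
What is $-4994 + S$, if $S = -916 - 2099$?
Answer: $-8009$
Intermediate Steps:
$S = -3015$ ($S = -916 - 2099 = -3015$)
$-4994 + S = -4994 - 3015 = -8009$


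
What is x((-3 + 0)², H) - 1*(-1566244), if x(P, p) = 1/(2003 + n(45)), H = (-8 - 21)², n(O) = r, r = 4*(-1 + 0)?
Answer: 3130921757/1999 ≈ 1.5662e+6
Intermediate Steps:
r = -4 (r = 4*(-1) = -4)
n(O) = -4
H = 841 (H = (-29)² = 841)
x(P, p) = 1/1999 (x(P, p) = 1/(2003 - 4) = 1/1999)
x((-3 + 0)², H) - 1*(-1566244) = 1/1999 - 1*(-1566244) = 1/1999 + 1566244 = 3130921757/1999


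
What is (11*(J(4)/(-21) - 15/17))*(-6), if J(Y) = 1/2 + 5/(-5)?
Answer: 6743/119 ≈ 56.664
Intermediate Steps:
J(Y) = -½ (J(Y) = 1*(½) + 5*(-⅕) = ½ - 1 = -½)
(11*(J(4)/(-21) - 15/17))*(-6) = (11*(-½/(-21) - 15/17))*(-6) = (11*(-½*(-1/21) - 15*1/17))*(-6) = (11*(1/42 - 15/17))*(-6) = (11*(-613/714))*(-6) = -6743/714*(-6) = 6743/119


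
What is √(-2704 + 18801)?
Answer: √16097 ≈ 126.87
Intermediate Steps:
√(-2704 + 18801) = √16097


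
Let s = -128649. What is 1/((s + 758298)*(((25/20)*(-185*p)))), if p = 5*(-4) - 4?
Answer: 1/3494551950 ≈ 2.8616e-10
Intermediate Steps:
p = -24 (p = -20 - 4 = -24)
1/((s + 758298)*(((25/20)*(-185*p)))) = 1/((-128649 + 758298)*(((25/20)*(-185*(-24))))) = 1/(629649*(((25*(1/20))*4440))) = 1/(629649*(((5/4)*4440))) = (1/629649)/5550 = (1/629649)*(1/5550) = 1/3494551950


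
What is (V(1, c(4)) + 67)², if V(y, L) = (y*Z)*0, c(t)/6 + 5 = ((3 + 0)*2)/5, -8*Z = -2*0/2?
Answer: 4489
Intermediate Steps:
Z = 0 (Z = -(-2*0)/(8*2) = -0/2 = -⅛*0 = 0)
c(t) = -114/5 (c(t) = -30 + 6*(((3 + 0)*2)/5) = -30 + 6*((3*2)*(⅕)) = -30 + 6*(6*(⅕)) = -30 + 6*(6/5) = -30 + 36/5 = -114/5)
V(y, L) = 0 (V(y, L) = (y*0)*0 = 0*0 = 0)
(V(1, c(4)) + 67)² = (0 + 67)² = 67² = 4489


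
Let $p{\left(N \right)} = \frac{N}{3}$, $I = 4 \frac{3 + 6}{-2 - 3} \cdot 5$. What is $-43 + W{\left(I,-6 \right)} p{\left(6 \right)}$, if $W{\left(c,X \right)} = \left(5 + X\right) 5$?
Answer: $-53$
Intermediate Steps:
$I = -36$ ($I = 4 \frac{9}{-5} \cdot 5 = 4 \cdot 9 \left(- \frac{1}{5}\right) 5 = 4 \left(- \frac{9}{5}\right) 5 = \left(- \frac{36}{5}\right) 5 = -36$)
$W{\left(c,X \right)} = 25 + 5 X$
$p{\left(N \right)} = \frac{N}{3}$ ($p{\left(N \right)} = N \frac{1}{3} = \frac{N}{3}$)
$-43 + W{\left(I,-6 \right)} p{\left(6 \right)} = -43 + \left(25 + 5 \left(-6\right)\right) \frac{1}{3} \cdot 6 = -43 + \left(25 - 30\right) 2 = -43 - 10 = -53$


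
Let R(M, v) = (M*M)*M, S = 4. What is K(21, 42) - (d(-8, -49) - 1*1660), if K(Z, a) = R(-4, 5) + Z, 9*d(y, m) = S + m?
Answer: 1622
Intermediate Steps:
R(M, v) = M³ (R(M, v) = M²*M = M³)
d(y, m) = 4/9 + m/9 (d(y, m) = (4 + m)/9 = 4/9 + m/9)
K(Z, a) = -64 + Z (K(Z, a) = (-4)³ + Z = -64 + Z)
K(21, 42) - (d(-8, -49) - 1*1660) = (-64 + 21) - ((4/9 + (⅑)*(-49)) - 1*1660) = -43 - ((4/9 - 49/9) - 1660) = -43 - (-5 - 1660) = -43 - 1*(-1665) = -43 + 1665 = 1622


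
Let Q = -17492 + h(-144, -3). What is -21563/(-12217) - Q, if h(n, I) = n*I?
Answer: 208443583/12217 ≈ 17062.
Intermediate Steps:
h(n, I) = I*n
Q = -17060 (Q = -17492 - 3*(-144) = -17492 + 432 = -17060)
-21563/(-12217) - Q = -21563/(-12217) - 1*(-17060) = -21563*(-1/12217) + 17060 = 21563/12217 + 17060 = 208443583/12217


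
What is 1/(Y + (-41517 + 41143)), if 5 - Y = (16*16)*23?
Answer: -1/6257 ≈ -0.00015982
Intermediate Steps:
Y = -5883 (Y = 5 - 16*16*23 = 5 - 256*23 = 5 - 1*5888 = 5 - 5888 = -5883)
1/(Y + (-41517 + 41143)) = 1/(-5883 + (-41517 + 41143)) = 1/(-5883 - 374) = 1/(-6257) = -1/6257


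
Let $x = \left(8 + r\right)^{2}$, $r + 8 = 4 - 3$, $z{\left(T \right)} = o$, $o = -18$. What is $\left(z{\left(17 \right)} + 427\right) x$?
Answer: $409$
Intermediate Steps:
$z{\left(T \right)} = -18$
$r = -7$ ($r = -8 + \left(4 - 3\right) = -8 + 1 = -7$)
$x = 1$ ($x = \left(8 - 7\right)^{2} = 1^{2} = 1$)
$\left(z{\left(17 \right)} + 427\right) x = \left(-18 + 427\right) 1 = 409 \cdot 1 = 409$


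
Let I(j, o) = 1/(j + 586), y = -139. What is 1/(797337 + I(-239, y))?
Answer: 347/276675940 ≈ 1.2542e-6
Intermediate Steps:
I(j, o) = 1/(586 + j)
1/(797337 + I(-239, y)) = 1/(797337 + 1/(586 - 239)) = 1/(797337 + 1/347) = 1/(276675940/347) = 347/276675940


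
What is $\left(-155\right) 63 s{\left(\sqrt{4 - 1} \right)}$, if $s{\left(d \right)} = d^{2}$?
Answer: $-29295$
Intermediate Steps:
$\left(-155\right) 63 s{\left(\sqrt{4 - 1} \right)} = \left(-155\right) 63 \left(\sqrt{4 - 1}\right)^{2} = - 9765 \left(\sqrt{3}\right)^{2} = \left(-9765\right) 3 = -29295$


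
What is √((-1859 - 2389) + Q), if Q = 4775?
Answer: √527 ≈ 22.956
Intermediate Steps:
√((-1859 - 2389) + Q) = √((-1859 - 2389) + 4775) = √(-4248 + 4775) = √527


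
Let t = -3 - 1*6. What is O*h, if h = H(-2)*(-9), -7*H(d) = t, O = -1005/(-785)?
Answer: -16281/1099 ≈ -14.814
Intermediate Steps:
O = 201/157 (O = -1005*(-1/785) = 201/157 ≈ 1.2803)
t = -9 (t = -3 - 6 = -9)
H(d) = 9/7 (H(d) = -1/7*(-9) = 9/7)
h = -81/7 (h = (9/7)*(-9) = -81/7 ≈ -11.571)
O*h = (201/157)*(-81/7) = -16281/1099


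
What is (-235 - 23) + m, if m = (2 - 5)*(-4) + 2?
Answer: -244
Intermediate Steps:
m = 14 (m = -3*(-4) + 2 = 12 + 2 = 14)
(-235 - 23) + m = (-235 - 23) + 14 = -258 + 14 = -244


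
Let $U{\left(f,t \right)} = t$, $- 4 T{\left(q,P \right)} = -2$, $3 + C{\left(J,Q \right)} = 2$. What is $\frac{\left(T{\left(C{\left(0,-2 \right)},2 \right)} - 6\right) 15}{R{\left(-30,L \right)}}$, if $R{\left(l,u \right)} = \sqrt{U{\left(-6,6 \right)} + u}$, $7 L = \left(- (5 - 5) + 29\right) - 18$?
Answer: $- \frac{165 \sqrt{371}}{106} \approx -29.982$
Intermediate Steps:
$C{\left(J,Q \right)} = -1$ ($C{\left(J,Q \right)} = -3 + 2 = -1$)
$T{\left(q,P \right)} = \frac{1}{2}$ ($T{\left(q,P \right)} = \left(- \frac{1}{4}\right) \left(-2\right) = \frac{1}{2}$)
$L = \frac{11}{7}$ ($L = \frac{\left(- (5 - 5) + 29\right) - 18}{7} = \frac{\left(\left(-1\right) 0 + 29\right) - 18}{7} = \frac{\left(0 + 29\right) - 18}{7} = \frac{29 - 18}{7} = \frac{1}{7} \cdot 11 = \frac{11}{7} \approx 1.5714$)
$R{\left(l,u \right)} = \sqrt{6 + u}$
$\frac{\left(T{\left(C{\left(0,-2 \right)},2 \right)} - 6\right) 15}{R{\left(-30,L \right)}} = \frac{\left(\frac{1}{2} - 6\right) 15}{\sqrt{6 + \frac{11}{7}}} = \frac{\left(- \frac{11}{2}\right) 15}{\sqrt{\frac{53}{7}}} = - \frac{165}{2 \frac{\sqrt{371}}{7}} = - \frac{165 \frac{\sqrt{371}}{53}}{2} = - \frac{165 \sqrt{371}}{106}$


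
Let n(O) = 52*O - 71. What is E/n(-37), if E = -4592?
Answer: 656/285 ≈ 2.3018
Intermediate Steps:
n(O) = -71 + 52*O
E/n(-37) = -4592/(-71 + 52*(-37)) = -4592/(-71 - 1924) = -4592/(-1995) = -4592*(-1/1995) = 656/285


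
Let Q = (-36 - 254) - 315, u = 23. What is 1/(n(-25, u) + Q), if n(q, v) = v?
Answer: -1/582 ≈ -0.0017182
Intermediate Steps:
Q = -605 (Q = -290 - 315 = -605)
1/(n(-25, u) + Q) = 1/(23 - 605) = 1/(-582) = -1/582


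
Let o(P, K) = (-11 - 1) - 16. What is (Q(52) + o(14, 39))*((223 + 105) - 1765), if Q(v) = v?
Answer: -34488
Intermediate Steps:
o(P, K) = -28 (o(P, K) = -12 - 16 = -28)
(Q(52) + o(14, 39))*((223 + 105) - 1765) = (52 - 28)*((223 + 105) - 1765) = 24*(328 - 1765) = 24*(-1437) = -34488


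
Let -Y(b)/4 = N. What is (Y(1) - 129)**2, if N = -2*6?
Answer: 6561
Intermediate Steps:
N = -12
Y(b) = 48 (Y(b) = -4*(-12) = 48)
(Y(1) - 129)**2 = (48 - 129)**2 = (-81)**2 = 6561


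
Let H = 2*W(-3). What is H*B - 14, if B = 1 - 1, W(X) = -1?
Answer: -14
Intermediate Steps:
B = 0
H = -2 (H = 2*(-1) = -2)
H*B - 14 = -2*0 - 14 = 0 - 14 = -14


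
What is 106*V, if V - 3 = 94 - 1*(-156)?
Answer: 26818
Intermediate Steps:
V = 253 (V = 3 + (94 - 1*(-156)) = 3 + (94 + 156) = 3 + 250 = 253)
106*V = 106*253 = 26818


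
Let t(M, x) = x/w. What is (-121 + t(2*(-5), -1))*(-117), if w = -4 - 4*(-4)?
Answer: 56667/4 ≈ 14167.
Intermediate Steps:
w = 12 (w = -4 + 16 = 12)
t(M, x) = x/12
(-121 + t(2*(-5), -1))*(-117) = (-121 + (1/12)*(-1))*(-117) = (-121 - 1/12)*(-117) = -1453/12*(-117) = 56667/4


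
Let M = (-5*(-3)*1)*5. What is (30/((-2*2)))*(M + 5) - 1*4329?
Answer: -4929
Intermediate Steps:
M = 75 (M = (15*1)*5 = 15*5 = 75)
(30/((-2*2)))*(M + 5) - 1*4329 = (30/((-2*2)))*(75 + 5) - 1*4329 = (30/(-4))*80 - 4329 = (30*(-¼))*80 - 4329 = -15/2*80 - 4329 = -600 - 4329 = -4929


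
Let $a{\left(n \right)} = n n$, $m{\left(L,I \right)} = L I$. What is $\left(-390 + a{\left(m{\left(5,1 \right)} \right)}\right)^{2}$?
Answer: $133225$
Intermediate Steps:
$m{\left(L,I \right)} = I L$
$a{\left(n \right)} = n^{2}$
$\left(-390 + a{\left(m{\left(5,1 \right)} \right)}\right)^{2} = \left(-390 + \left(1 \cdot 5\right)^{2}\right)^{2} = \left(-390 + 5^{2}\right)^{2} = \left(-390 + 25\right)^{2} = \left(-365\right)^{2} = 133225$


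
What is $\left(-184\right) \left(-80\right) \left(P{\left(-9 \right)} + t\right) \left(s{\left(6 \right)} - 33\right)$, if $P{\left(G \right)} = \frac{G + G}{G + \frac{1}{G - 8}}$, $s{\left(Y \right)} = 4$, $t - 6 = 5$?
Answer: $- \frac{426880000}{77} \approx -5.5439 \cdot 10^{6}$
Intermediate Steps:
$t = 11$ ($t = 6 + 5 = 11$)
$P{\left(G \right)} = \frac{2 G}{G + \frac{1}{-8 + G}}$
$\left(-184\right) \left(-80\right) \left(P{\left(-9 \right)} + t\right) \left(s{\left(6 \right)} - 33\right) = \left(-184\right) \left(-80\right) \left(2 \left(-9\right) \frac{1}{1 + \left(-9\right)^{2} - -72} \left(-8 - 9\right) + 11\right) \left(4 - 33\right) = 14720 \left(2 \left(-9\right) \frac{1}{1 + 81 + 72} \left(-17\right) + 11\right) \left(-29\right) = 14720 \left(2 \left(-9\right) \frac{1}{154} \left(-17\right) + 11\right) \left(-29\right) = 14720 \left(\frac{153}{77} + 11\right) \left(-29\right) = 14720 \cdot \frac{1000}{77} \left(-29\right) = 14720 \left(- \frac{29000}{77}\right) = - \frac{426880000}{77}$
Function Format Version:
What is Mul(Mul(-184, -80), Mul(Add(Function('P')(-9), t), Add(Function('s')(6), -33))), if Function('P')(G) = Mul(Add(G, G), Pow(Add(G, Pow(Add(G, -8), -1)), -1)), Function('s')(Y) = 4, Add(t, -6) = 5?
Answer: Rational(-426880000, 77) ≈ -5.5439e+6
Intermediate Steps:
t = 11 (t = Add(6, 5) = 11)
Function('P')(G) = Mul(2, G, Pow(Add(G, Pow(Add(-8, G), -1)), -1)) (Function('P')(G) = Mul(Mul(2, G), Pow(Add(G, Pow(Add(-8, G), -1)), -1)) = Mul(2, G, Pow(Add(G, Pow(Add(-8, G), -1)), -1)))
Mul(Mul(-184, -80), Mul(Add(Function('P')(-9), t), Add(Function('s')(6), -33))) = Mul(Mul(-184, -80), Mul(Add(Mul(2, -9, Pow(Add(1, Pow(-9, 2), Mul(-8, -9)), -1), Add(-8, -9)), 11), Add(4, -33))) = Mul(14720, Mul(Add(Mul(2, -9, Pow(Add(1, 81, 72), -1), -17), 11), -29)) = Mul(14720, Mul(Add(Mul(2, -9, Pow(154, -1), -17), 11), -29)) = Mul(14720, Mul(Add(Mul(2, -9, Rational(1, 154), -17), 11), -29)) = Mul(14720, Mul(Add(Rational(153, 77), 11), -29)) = Mul(14720, Mul(Rational(1000, 77), -29)) = Mul(14720, Rational(-29000, 77)) = Rational(-426880000, 77)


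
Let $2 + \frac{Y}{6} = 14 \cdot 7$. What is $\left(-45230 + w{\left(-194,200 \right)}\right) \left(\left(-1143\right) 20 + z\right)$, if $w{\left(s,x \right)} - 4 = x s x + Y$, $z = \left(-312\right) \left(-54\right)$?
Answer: $46921555800$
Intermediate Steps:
$z = 16848$
$Y = 576$ ($Y = -12 + 6 \cdot 14 \cdot 7 = -12 + 6 \cdot 98 = -12 + 588 = 576$)
$w{\left(s,x \right)} = 580 + s x^{2}$ ($w{\left(s,x \right)} = 4 + \left(x s x + 576\right) = 4 + \left(s x x + 576\right) = 4 + \left(s x^{2} + 576\right) = 4 + \left(576 + s x^{2}\right) = 580 + s x^{2}$)
$\left(-45230 + w{\left(-194,200 \right)}\right) \left(\left(-1143\right) 20 + z\right) = \left(-45230 + \left(580 - 194 \cdot 200^{2}\right)\right) \left(\left(-1143\right) 20 + 16848\right) = \left(-45230 + \left(580 - 7760000\right)\right) \left(-22860 + 16848\right) = \left(-45230 + \left(580 - 7760000\right)\right) \left(-6012\right) = \left(-45230 - 7759420\right) \left(-6012\right) = \left(-7804650\right) \left(-6012\right) = 46921555800$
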